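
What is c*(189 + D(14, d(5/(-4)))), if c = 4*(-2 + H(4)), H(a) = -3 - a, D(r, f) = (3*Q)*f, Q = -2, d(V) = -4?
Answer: -7668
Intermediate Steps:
D(r, f) = -6*f (D(r, f) = (3*(-2))*f = -6*f)
c = -36 (c = 4*(-2 + (-3 - 1*4)) = 4*(-2 + (-3 - 4)) = 4*(-2 - 7) = 4*(-9) = -36)
c*(189 + D(14, d(5/(-4)))) = -36*(189 - 6*(-4)) = -36*(189 + 24) = -36*213 = -7668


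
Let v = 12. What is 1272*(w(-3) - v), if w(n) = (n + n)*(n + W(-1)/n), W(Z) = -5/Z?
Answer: 20352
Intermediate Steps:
w(n) = 2*n*(n + 5/n) (w(n) = (n + n)*(n + (-5/(-1))/n) = (2*n)*(n + (-5*(-1))/n) = (2*n)*(n + 5/n) = 2*n*(n + 5/n))
1272*(w(-3) - v) = 1272*((10 + 2*(-3)²) - 1*12) = 1272*((10 + 2*9) - 12) = 1272*((10 + 18) - 12) = 1272*(28 - 12) = 1272*16 = 20352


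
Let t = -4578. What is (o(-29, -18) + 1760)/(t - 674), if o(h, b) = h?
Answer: -1731/5252 ≈ -0.32959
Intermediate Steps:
(o(-29, -18) + 1760)/(t - 674) = (-29 + 1760)/(-4578 - 674) = 1731/(-5252) = 1731*(-1/5252) = -1731/5252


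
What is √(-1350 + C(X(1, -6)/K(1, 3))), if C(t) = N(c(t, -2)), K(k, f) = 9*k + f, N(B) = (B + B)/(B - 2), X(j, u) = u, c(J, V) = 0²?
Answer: 15*I*√6 ≈ 36.742*I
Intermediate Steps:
c(J, V) = 0
N(B) = 2*B/(-2 + B) (N(B) = (2*B)/(-2 + B) = 2*B/(-2 + B))
K(k, f) = f + 9*k
C(t) = 0 (C(t) = 2*0/(-2 + 0) = 2*0/(-2) = 2*0*(-½) = 0)
√(-1350 + C(X(1, -6)/K(1, 3))) = √(-1350 + 0) = √(-1350) = 15*I*√6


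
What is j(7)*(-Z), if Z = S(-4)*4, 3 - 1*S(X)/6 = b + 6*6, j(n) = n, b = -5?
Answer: 4704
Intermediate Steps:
S(X) = -168 (S(X) = 18 - 6*(-5 + 6*6) = 18 - 6*(-5 + 36) = 18 - 6*31 = 18 - 186 = -168)
Z = -672 (Z = -168*4 = -672)
j(7)*(-Z) = 7*(-1*(-672)) = 7*672 = 4704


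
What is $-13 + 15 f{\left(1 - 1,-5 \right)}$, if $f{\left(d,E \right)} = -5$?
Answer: $-88$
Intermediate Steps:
$-13 + 15 f{\left(1 - 1,-5 \right)} = -13 + 15 \left(-5\right) = -13 - 75 = -88$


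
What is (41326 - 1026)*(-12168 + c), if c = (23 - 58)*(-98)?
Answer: -352141400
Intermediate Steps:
c = 3430 (c = -35*(-98) = 3430)
(41326 - 1026)*(-12168 + c) = (41326 - 1026)*(-12168 + 3430) = 40300*(-8738) = -352141400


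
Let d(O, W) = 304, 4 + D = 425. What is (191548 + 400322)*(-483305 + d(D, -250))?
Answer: -285873801870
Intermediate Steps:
D = 421 (D = -4 + 425 = 421)
(191548 + 400322)*(-483305 + d(D, -250)) = (191548 + 400322)*(-483305 + 304) = 591870*(-483001) = -285873801870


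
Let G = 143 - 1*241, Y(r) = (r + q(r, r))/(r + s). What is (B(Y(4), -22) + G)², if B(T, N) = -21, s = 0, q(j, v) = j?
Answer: 14161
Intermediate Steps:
Y(r) = 2 (Y(r) = (r + r)/(r + 0) = (2*r)/r = 2)
G = -98 (G = 143 - 241 = -98)
(B(Y(4), -22) + G)² = (-21 - 98)² = (-119)² = 14161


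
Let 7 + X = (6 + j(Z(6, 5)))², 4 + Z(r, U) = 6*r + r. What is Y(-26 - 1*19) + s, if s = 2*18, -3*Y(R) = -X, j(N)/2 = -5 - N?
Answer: 2167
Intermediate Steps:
Z(r, U) = -4 + 7*r (Z(r, U) = -4 + (6*r + r) = -4 + 7*r)
j(N) = -10 - 2*N (j(N) = 2*(-5 - N) = -10 - 2*N)
X = 6393 (X = -7 + (6 + (-10 - 2*(-4 + 7*6)))² = -7 + (6 + (-10 - 2*(-4 + 42)))² = -7 + (6 + (-10 - 2*38))² = -7 + (6 + (-10 - 76))² = -7 + (6 - 86)² = -7 + (-80)² = -7 + 6400 = 6393)
Y(R) = 2131 (Y(R) = -(-1)*6393/3 = -⅓*(-6393) = 2131)
s = 36
Y(-26 - 1*19) + s = 2131 + 36 = 2167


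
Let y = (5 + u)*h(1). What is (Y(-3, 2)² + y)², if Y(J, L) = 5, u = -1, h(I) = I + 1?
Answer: 1089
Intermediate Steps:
h(I) = 1 + I
y = 8 (y = (5 - 1)*(1 + 1) = 4*2 = 8)
(Y(-3, 2)² + y)² = (5² + 8)² = (25 + 8)² = 33² = 1089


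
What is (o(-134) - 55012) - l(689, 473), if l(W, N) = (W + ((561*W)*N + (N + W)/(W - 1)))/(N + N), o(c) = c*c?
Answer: -74952055989/325424 ≈ -2.3032e+5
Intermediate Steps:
o(c) = c²
l(W, N) = (W + (N + W)/(-1 + W) + 561*N*W)/(2*N) (l(W, N) = (W + (561*N*W + (N + W)/(-1 + W)))/((2*N)) = (W + (561*N*W + (N + W)/(-1 + W)))*(1/(2*N)) = (W + ((N + W)/(-1 + W) + 561*N*W))*(1/(2*N)) = (W + (N + W)/(-1 + W) + 561*N*W)*(1/(2*N)) = (W + (N + W)/(-1 + W) + 561*N*W)/(2*N))
(o(-134) - 55012) - l(689, 473) = ((-134)² - 55012) - (473 + 689² - 561*473*689 + 561*473*689²)/(2*473*(-1 + 689)) = (17956 - 55012) - (473 + 474721 - 182828217 + 561*473*474721)/(2*473*688) = -37056 - (473 + 474721 - 182828217 + 125968641513)/(2*473*688) = -37056 - 125786288490/(2*473*688) = -37056 - 1*62893144245/325424 = -37056 - 62893144245/325424 = -74952055989/325424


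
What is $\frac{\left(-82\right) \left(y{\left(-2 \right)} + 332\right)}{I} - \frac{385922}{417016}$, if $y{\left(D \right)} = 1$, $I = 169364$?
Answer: $- \frac{9593541563}{8828437228} \approx -1.0867$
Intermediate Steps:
$\frac{\left(-82\right) \left(y{\left(-2 \right)} + 332\right)}{I} - \frac{385922}{417016} = \frac{\left(-82\right) \left(1 + 332\right)}{169364} - \frac{385922}{417016} = \left(-82\right) 333 \cdot \frac{1}{169364} - \frac{192961}{208508} = \left(-27306\right) \frac{1}{169364} - \frac{192961}{208508} = - \frac{13653}{84682} - \frac{192961}{208508} = - \frac{9593541563}{8828437228}$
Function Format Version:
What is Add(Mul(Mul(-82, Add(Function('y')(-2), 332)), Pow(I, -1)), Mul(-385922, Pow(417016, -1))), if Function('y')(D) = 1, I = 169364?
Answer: Rational(-9593541563, 8828437228) ≈ -1.0867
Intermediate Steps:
Add(Mul(Mul(-82, Add(Function('y')(-2), 332)), Pow(I, -1)), Mul(-385922, Pow(417016, -1))) = Add(Mul(Mul(-82, Add(1, 332)), Pow(169364, -1)), Mul(-385922, Pow(417016, -1))) = Add(Mul(Mul(-82, 333), Rational(1, 169364)), Mul(-385922, Rational(1, 417016))) = Add(Mul(-27306, Rational(1, 169364)), Rational(-192961, 208508)) = Add(Rational(-13653, 84682), Rational(-192961, 208508)) = Rational(-9593541563, 8828437228)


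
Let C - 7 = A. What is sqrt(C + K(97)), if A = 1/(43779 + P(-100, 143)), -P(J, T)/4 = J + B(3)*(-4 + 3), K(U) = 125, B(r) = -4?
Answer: sqrt(28605439919)/14721 ≈ 11.489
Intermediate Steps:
P(J, T) = -16 - 4*J (P(J, T) = -4*(J - 4*(-4 + 3)) = -4*(J - 4*(-1)) = -4*(J + 4) = -4*(4 + J) = -16 - 4*J)
A = 1/44163 (A = 1/(43779 + (-16 - 4*(-100))) = 1/(43779 + (-16 + 400)) = 1/(43779 + 384) = 1/44163 ≈ 2.2643e-5)
C = 309142/44163 (C = 7 + 1/44163 = 309142/44163 ≈ 7.0000)
sqrt(C + K(97)) = sqrt(309142/44163 + 125) = sqrt(5829517/44163) = sqrt(28605439919)/14721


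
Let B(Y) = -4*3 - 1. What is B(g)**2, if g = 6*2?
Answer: 169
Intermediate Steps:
g = 12
B(Y) = -13 (B(Y) = -12 - 1 = -13)
B(g)**2 = (-13)**2 = 169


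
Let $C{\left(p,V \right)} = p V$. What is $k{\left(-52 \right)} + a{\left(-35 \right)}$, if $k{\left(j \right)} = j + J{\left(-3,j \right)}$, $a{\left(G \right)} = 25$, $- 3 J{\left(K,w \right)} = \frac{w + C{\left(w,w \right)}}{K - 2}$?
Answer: $\frac{749}{5} \approx 149.8$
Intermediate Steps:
$C{\left(p,V \right)} = V p$
$J{\left(K,w \right)} = - \frac{w + w^{2}}{3 \left(-2 + K\right)}$ ($J{\left(K,w \right)} = - \frac{\left(w + w w\right) \frac{1}{K - 2}}{3} = - \frac{\left(w + w^{2}\right) \frac{1}{-2 + K}}{3} = - \frac{\frac{1}{-2 + K} \left(w + w^{2}\right)}{3} = - \frac{w + w^{2}}{3 \left(-2 + K\right)}$)
$k{\left(j \right)} = j - \frac{j \left(-1 - j\right)}{15}$ ($k{\left(j \right)} = j + \frac{j \left(-1 - j\right)}{3 \left(-2 - 3\right)} = j + \frac{j \left(-1 - j\right)}{3 \left(-5\right)} = j + \frac{1}{3} j \left(- \frac{1}{5}\right) \left(-1 - j\right) = j - \frac{j \left(-1 - j\right)}{15}$)
$k{\left(-52 \right)} + a{\left(-35 \right)} = \frac{1}{15} \left(-52\right) \left(16 - 52\right) + 25 = \frac{1}{15} \left(-52\right) \left(-36\right) + 25 = \frac{624}{5} + 25 = \frac{749}{5}$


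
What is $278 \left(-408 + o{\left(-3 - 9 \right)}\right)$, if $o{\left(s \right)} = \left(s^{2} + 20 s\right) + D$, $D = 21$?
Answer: $-134274$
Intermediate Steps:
$o{\left(s \right)} = 21 + s^{2} + 20 s$ ($o{\left(s \right)} = \left(s^{2} + 20 s\right) + 21 = 21 + s^{2} + 20 s$)
$278 \left(-408 + o{\left(-3 - 9 \right)}\right) = 278 \left(-408 + \left(21 + \left(-3 - 9\right)^{2} + 20 \left(-3 - 9\right)\right)\right) = 278 \left(-408 + \left(21 + \left(-12\right)^{2} + 20 \left(-12\right)\right)\right) = 278 \left(-408 + \left(21 + 144 - 240\right)\right) = 278 \left(-408 - 75\right) = 278 \left(-483\right) = -134274$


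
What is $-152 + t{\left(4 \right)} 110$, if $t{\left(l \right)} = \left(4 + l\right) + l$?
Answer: $1168$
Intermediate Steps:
$t{\left(l \right)} = 4 + 2 l$
$-152 + t{\left(4 \right)} 110 = -152 + \left(4 + 2 \cdot 4\right) 110 = -152 + \left(4 + 8\right) 110 = -152 + 12 \cdot 110 = -152 + 1320 = 1168$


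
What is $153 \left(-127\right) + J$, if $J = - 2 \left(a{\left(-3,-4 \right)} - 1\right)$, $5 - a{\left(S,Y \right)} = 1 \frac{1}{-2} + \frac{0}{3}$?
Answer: $-19440$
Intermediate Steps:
$a{\left(S,Y \right)} = \frac{11}{2}$ ($a{\left(S,Y \right)} = 5 - \left(1 \frac{1}{-2} + \frac{0}{3}\right) = 5 - \left(1 \left(- \frac{1}{2}\right) + 0 \cdot \frac{1}{3}\right) = 5 - \left(- \frac{1}{2} + 0\right) = 5 - - \frac{1}{2} = 5 + \frac{1}{2} = \frac{11}{2}$)
$J = -9$ ($J = - 2 \left(\frac{11}{2} - 1\right) = \left(-2\right) \frac{9}{2} = -9$)
$153 \left(-127\right) + J = 153 \left(-127\right) - 9 = -19431 - 9 = -19440$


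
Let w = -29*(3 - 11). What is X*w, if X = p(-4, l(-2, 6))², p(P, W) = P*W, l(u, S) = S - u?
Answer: 237568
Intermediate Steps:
w = 232 (w = -29*(-8) = 232)
X = 1024 (X = (-4*(6 - 1*(-2)))² = (-4*(6 + 2))² = (-4*8)² = (-32)² = 1024)
X*w = 1024*232 = 237568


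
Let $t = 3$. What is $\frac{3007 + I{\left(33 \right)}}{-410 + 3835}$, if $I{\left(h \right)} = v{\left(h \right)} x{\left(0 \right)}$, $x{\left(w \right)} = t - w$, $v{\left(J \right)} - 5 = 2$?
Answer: $\frac{3028}{3425} \approx 0.88409$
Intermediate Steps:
$v{\left(J \right)} = 7$ ($v{\left(J \right)} = 5 + 2 = 7$)
$x{\left(w \right)} = 3 - w$
$I{\left(h \right)} = 21$ ($I{\left(h \right)} = 7 \left(3 - 0\right) = 7 \left(3 + 0\right) = 7 \cdot 3 = 21$)
$\frac{3007 + I{\left(33 \right)}}{-410 + 3835} = \frac{3007 + 21}{-410 + 3835} = \frac{3028}{3425}$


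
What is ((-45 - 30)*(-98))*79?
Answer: 580650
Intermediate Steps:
((-45 - 30)*(-98))*79 = -75*(-98)*79 = 7350*79 = 580650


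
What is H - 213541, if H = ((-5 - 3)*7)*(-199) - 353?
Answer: -202750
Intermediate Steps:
H = 10791 (H = -8*7*(-199) - 353 = -56*(-199) - 353 = 11144 - 353 = 10791)
H - 213541 = 10791 - 213541 = -202750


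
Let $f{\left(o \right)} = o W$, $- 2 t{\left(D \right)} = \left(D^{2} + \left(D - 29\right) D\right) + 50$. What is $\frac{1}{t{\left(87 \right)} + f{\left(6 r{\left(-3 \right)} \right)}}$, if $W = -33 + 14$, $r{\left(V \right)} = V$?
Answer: $- \frac{2}{11981} \approx -0.00016693$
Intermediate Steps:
$W = -19$
$t{\left(D \right)} = -25 - \frac{D^{2}}{2} - \frac{D \left(-29 + D\right)}{2}$ ($t{\left(D \right)} = - \frac{\left(D^{2} + \left(D - 29\right) D\right) + 50}{2} = - \frac{\left(D^{2} + \left(-29 + D\right) D\right) + 50}{2} = - \frac{\left(D^{2} + D \left(-29 + D\right)\right) + 50}{2} = - \frac{50 + D^{2} + D \left(-29 + D\right)}{2} = -25 - \frac{D^{2}}{2} - \frac{D \left(-29 + D\right)}{2}$)
$f{\left(o \right)} = - 19 o$ ($f{\left(o \right)} = o \left(-19\right) = - 19 o$)
$\frac{1}{t{\left(87 \right)} + f{\left(6 r{\left(-3 \right)} \right)}} = \frac{1}{\left(-25 - 87^{2} + \frac{29}{2} \cdot 87\right) - 19 \cdot 6 \left(-3\right)} = \frac{1}{\left(-25 - 7569 + \frac{2523}{2}\right) - -342} = \frac{1}{\left(-25 - 7569 + \frac{2523}{2}\right) + 342} = \frac{1}{- \frac{12665}{2} + 342} = \frac{1}{- \frac{11981}{2}} = - \frac{2}{11981}$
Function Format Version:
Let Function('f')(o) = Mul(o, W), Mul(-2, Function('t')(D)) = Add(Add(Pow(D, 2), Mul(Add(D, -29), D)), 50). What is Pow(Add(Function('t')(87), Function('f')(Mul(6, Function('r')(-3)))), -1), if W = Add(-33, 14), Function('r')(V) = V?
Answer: Rational(-2, 11981) ≈ -0.00016693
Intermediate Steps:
W = -19
Function('t')(D) = Add(-25, Mul(Rational(-1, 2), Pow(D, 2)), Mul(Rational(-1, 2), D, Add(-29, D))) (Function('t')(D) = Mul(Rational(-1, 2), Add(Add(Pow(D, 2), Mul(Add(D, -29), D)), 50)) = Mul(Rational(-1, 2), Add(Add(Pow(D, 2), Mul(Add(-29, D), D)), 50)) = Mul(Rational(-1, 2), Add(Add(Pow(D, 2), Mul(D, Add(-29, D))), 50)) = Mul(Rational(-1, 2), Add(50, Pow(D, 2), Mul(D, Add(-29, D)))) = Add(-25, Mul(Rational(-1, 2), Pow(D, 2)), Mul(Rational(-1, 2), D, Add(-29, D))))
Function('f')(o) = Mul(-19, o) (Function('f')(o) = Mul(o, -19) = Mul(-19, o))
Pow(Add(Function('t')(87), Function('f')(Mul(6, Function('r')(-3)))), -1) = Pow(Add(Add(-25, Mul(-1, Pow(87, 2)), Mul(Rational(29, 2), 87)), Mul(-19, Mul(6, -3))), -1) = Pow(Add(Add(-25, Mul(-1, 7569), Rational(2523, 2)), Mul(-19, -18)), -1) = Pow(Add(Add(-25, -7569, Rational(2523, 2)), 342), -1) = Pow(Add(Rational(-12665, 2), 342), -1) = Pow(Rational(-11981, 2), -1) = Rational(-2, 11981)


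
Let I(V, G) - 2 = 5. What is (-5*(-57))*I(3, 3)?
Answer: 1995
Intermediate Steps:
I(V, G) = 7 (I(V, G) = 2 + 5 = 7)
(-5*(-57))*I(3, 3) = -5*(-57)*7 = 285*7 = 1995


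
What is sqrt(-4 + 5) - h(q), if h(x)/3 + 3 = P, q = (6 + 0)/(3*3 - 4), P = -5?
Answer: 25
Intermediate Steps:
q = 6/5 (q = 6/(9 - 4) = 6/5 ≈ 1.2000)
h(x) = -24 (h(x) = -9 + 3*(-5) = -9 - 15 = -24)
sqrt(-4 + 5) - h(q) = sqrt(-4 + 5) - 1*(-24) = sqrt(1) + 24 = 1 + 24 = 25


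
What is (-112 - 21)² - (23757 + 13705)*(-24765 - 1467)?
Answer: 982720873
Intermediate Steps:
(-112 - 21)² - (23757 + 13705)*(-24765 - 1467) = (-133)² - 37462*(-26232) = 17689 - 1*(-982703184) = 17689 + 982703184 = 982720873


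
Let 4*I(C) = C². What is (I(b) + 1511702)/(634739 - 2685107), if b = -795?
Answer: -6678833/8201472 ≈ -0.81435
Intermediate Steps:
I(C) = C²/4
(I(b) + 1511702)/(634739 - 2685107) = ((¼)*(-795)² + 1511702)/(634739 - 2685107) = ((¼)*632025 + 1511702)/(-2050368) = (632025/4 + 1511702)*(-1/2050368) = (6678833/4)*(-1/2050368) = -6678833/8201472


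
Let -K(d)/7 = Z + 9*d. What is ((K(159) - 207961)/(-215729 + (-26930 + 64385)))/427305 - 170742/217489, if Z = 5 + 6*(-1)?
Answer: -4335543123436707/5522580121795910 ≈ -0.78506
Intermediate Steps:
Z = -1 (Z = 5 - 6 = -1)
K(d) = 7 - 63*d (K(d) = -7*(-1 + 9*d) = 7 - 63*d)
((K(159) - 207961)/(-215729 + (-26930 + 64385)))/427305 - 170742/217489 = (((7 - 63*159) - 207961)/(-215729 + (-26930 + 64385)))/427305 - 170742/217489 = (((7 - 10017) - 207961)/(-215729 + 37455))*(1/427305) - 170742*1/217489 = ((-10010 - 207961)/(-178274))*(1/427305) - 170742/217489 = -217971*(-1/178274)*(1/427305) - 170742/217489 = (217971/178274)*(1/427305) - 170742/217489 = 72657/25392457190 - 170742/217489 = -4335543123436707/5522580121795910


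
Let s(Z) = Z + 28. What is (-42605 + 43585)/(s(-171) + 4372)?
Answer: 980/4229 ≈ 0.23173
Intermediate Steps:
s(Z) = 28 + Z
(-42605 + 43585)/(s(-171) + 4372) = (-42605 + 43585)/((28 - 171) + 4372) = 980/(-143 + 4372) = 980/4229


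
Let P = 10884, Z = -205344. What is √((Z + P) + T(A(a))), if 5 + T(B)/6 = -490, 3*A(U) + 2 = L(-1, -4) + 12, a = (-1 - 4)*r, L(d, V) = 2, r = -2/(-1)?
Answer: I*√197430 ≈ 444.33*I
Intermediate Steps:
r = 2 (r = -2*(-1) = 2)
a = -10 (a = (-1 - 4)*2 = -5*2 = -10)
A(U) = 4 (A(U) = -⅔ + (2 + 12)/3 = -⅔ + (⅓)*14 = -⅔ + 14/3 = 4)
T(B) = -2970 (T(B) = -30 + 6*(-490) = -30 - 2940 = -2970)
√((Z + P) + T(A(a))) = √((-205344 + 10884) - 2970) = √(-194460 - 2970) = √(-197430) = I*√197430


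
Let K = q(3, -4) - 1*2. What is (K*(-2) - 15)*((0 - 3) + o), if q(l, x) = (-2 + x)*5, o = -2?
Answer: -245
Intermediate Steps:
q(l, x) = -10 + 5*x
K = -32 (K = (-10 + 5*(-4)) - 1*2 = (-10 - 20) - 2 = -30 - 2 = -32)
(K*(-2) - 15)*((0 - 3) + o) = (-32*(-2) - 15)*((0 - 3) - 2) = (64 - 15)*(-3 - 2) = 49*(-5) = -245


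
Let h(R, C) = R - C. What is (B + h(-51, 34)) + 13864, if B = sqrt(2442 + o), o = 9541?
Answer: 13779 + sqrt(11983) ≈ 13888.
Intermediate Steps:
B = sqrt(11983) (B = sqrt(2442 + 9541) = sqrt(11983) ≈ 109.47)
(B + h(-51, 34)) + 13864 = (sqrt(11983) + (-51 - 1*34)) + 13864 = (sqrt(11983) + (-51 - 34)) + 13864 = (sqrt(11983) - 85) + 13864 = (-85 + sqrt(11983)) + 13864 = 13779 + sqrt(11983)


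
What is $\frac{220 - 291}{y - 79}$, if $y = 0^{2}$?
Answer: $\frac{71}{79} \approx 0.89873$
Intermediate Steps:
$y = 0$
$\frac{220 - 291}{y - 79} = \frac{220 - 291}{0 - 79} = - \frac{71}{-79} = \left(-71\right) \left(- \frac{1}{79}\right) = \frac{71}{79}$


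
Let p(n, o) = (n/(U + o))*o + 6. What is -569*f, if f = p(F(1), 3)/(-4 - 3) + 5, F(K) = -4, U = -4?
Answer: -9673/7 ≈ -1381.9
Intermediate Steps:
p(n, o) = 6 + n*o/(-4 + o) (p(n, o) = (n/(-4 + o))*o + 6 = n*o/(-4 + o) + 6 = 6 + n*o/(-4 + o))
f = 17/7 (f = ((-24 + 6*3 - 4*3)/(-4 + 3))/(-4 - 3) + 5 = ((-24 + 18 - 12)/(-1))/(-7) + 5 = -(-1)*(-18)/7 + 5 = -⅐*18 + 5 = -18/7 + 5 = 17/7 ≈ 2.4286)
-569*f = -569*17/7 = -9673/7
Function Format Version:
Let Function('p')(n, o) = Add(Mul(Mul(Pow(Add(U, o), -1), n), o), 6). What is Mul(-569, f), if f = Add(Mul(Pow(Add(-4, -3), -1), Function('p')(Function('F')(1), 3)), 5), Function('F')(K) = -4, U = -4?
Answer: Rational(-9673, 7) ≈ -1381.9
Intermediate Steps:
Function('p')(n, o) = Add(6, Mul(n, o, Pow(Add(-4, o), -1))) (Function('p')(n, o) = Add(Mul(Mul(Pow(Add(-4, o), -1), n), o), 6) = Add(Mul(Mul(n, Pow(Add(-4, o), -1)), o), 6) = Add(Mul(n, o, Pow(Add(-4, o), -1)), 6) = Add(6, Mul(n, o, Pow(Add(-4, o), -1))))
f = Rational(17, 7) (f = Add(Mul(Pow(Add(-4, -3), -1), Mul(Pow(Add(-4, 3), -1), Add(-24, Mul(6, 3), Mul(-4, 3)))), 5) = Add(Mul(Pow(-7, -1), Mul(Pow(-1, -1), Add(-24, 18, -12))), 5) = Add(Mul(Rational(-1, 7), Mul(-1, -18)), 5) = Add(Mul(Rational(-1, 7), 18), 5) = Add(Rational(-18, 7), 5) = Rational(17, 7) ≈ 2.4286)
Mul(-569, f) = Mul(-569, Rational(17, 7)) = Rational(-9673, 7)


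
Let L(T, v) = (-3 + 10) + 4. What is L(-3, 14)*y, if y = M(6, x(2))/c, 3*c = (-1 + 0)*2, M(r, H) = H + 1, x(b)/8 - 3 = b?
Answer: -1353/2 ≈ -676.50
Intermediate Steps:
x(b) = 24 + 8*b
M(r, H) = 1 + H
c = -⅔ (c = ((-1 + 0)*2)/3 = (-1*2)/3 = (⅓)*(-2) = -⅔ ≈ -0.66667)
L(T, v) = 11 (L(T, v) = 7 + 4 = 11)
y = -123/2 (y = (1 + (24 + 8*2))/(-⅔) = (1 + (24 + 16))*(-3/2) = (1 + 40)*(-3/2) = 41*(-3/2) = -123/2 ≈ -61.500)
L(-3, 14)*y = 11*(-123/2) = -1353/2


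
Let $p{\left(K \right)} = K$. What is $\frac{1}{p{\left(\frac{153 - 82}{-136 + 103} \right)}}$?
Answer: $- \frac{33}{71} \approx -0.46479$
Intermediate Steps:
$\frac{1}{p{\left(\frac{153 - 82}{-136 + 103} \right)}} = \frac{1}{\left(153 - 82\right) \frac{1}{-136 + 103}} = \frac{1}{71 \frac{1}{-33}} = \frac{1}{71 \left(- \frac{1}{33}\right)} = \frac{1}{- \frac{71}{33}} = - \frac{33}{71}$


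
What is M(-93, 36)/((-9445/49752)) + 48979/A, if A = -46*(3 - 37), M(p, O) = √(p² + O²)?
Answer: 48979/1564 - 149256*√1105/9445 ≈ -493.99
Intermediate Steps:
M(p, O) = √(O² + p²)
A = 1564 (A = -46*(-34) = 1564)
M(-93, 36)/((-9445/49752)) + 48979/A = √(36² + (-93)²)/((-9445/49752)) + 48979/1564 = √(1296 + 8649)/((-9445*1/49752)) + 48979*(1/1564) = √9945/(-9445/49752) + 48979/1564 = (3*√1105)*(-49752/9445) + 48979/1564 = -149256*√1105/9445 + 48979/1564 = 48979/1564 - 149256*√1105/9445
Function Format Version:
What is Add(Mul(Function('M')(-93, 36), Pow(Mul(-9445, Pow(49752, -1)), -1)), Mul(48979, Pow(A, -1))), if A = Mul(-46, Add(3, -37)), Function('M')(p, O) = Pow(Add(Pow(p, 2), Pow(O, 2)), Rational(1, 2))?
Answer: Add(Rational(48979, 1564), Mul(Rational(-149256, 9445), Pow(1105, Rational(1, 2)))) ≈ -493.99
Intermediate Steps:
Function('M')(p, O) = Pow(Add(Pow(O, 2), Pow(p, 2)), Rational(1, 2))
A = 1564 (A = Mul(-46, -34) = 1564)
Add(Mul(Function('M')(-93, 36), Pow(Mul(-9445, Pow(49752, -1)), -1)), Mul(48979, Pow(A, -1))) = Add(Mul(Pow(Add(Pow(36, 2), Pow(-93, 2)), Rational(1, 2)), Pow(Mul(-9445, Pow(49752, -1)), -1)), Mul(48979, Pow(1564, -1))) = Add(Mul(Pow(Add(1296, 8649), Rational(1, 2)), Pow(Mul(-9445, Rational(1, 49752)), -1)), Mul(48979, Rational(1, 1564))) = Add(Mul(Pow(9945, Rational(1, 2)), Pow(Rational(-9445, 49752), -1)), Rational(48979, 1564)) = Add(Mul(Mul(3, Pow(1105, Rational(1, 2))), Rational(-49752, 9445)), Rational(48979, 1564)) = Add(Mul(Rational(-149256, 9445), Pow(1105, Rational(1, 2))), Rational(48979, 1564)) = Add(Rational(48979, 1564), Mul(Rational(-149256, 9445), Pow(1105, Rational(1, 2))))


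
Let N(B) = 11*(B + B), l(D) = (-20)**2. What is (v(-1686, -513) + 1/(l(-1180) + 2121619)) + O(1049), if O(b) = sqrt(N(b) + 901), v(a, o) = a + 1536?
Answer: -318302849/2122019 + sqrt(23979) ≈ 4.8515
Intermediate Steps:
l(D) = 400
N(B) = 22*B (N(B) = 11*(2*B) = 22*B)
v(a, o) = 1536 + a
O(b) = sqrt(901 + 22*b) (O(b) = sqrt(22*b + 901) = sqrt(901 + 22*b))
(v(-1686, -513) + 1/(l(-1180) + 2121619)) + O(1049) = ((1536 - 1686) + 1/(400 + 2121619)) + sqrt(901 + 22*1049) = (-150 + 1/2122019) + sqrt(901 + 23078) = (-150 + 1/2122019) + sqrt(23979) = -318302849/2122019 + sqrt(23979)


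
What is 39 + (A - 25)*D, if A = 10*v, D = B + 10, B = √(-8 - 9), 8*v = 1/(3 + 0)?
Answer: -1241/6 - 295*I*√17/12 ≈ -206.83 - 101.36*I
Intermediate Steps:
v = 1/24 (v = 1/(8*(3 + 0)) = (⅛)/3 = (⅛)*(⅓) = 1/24 ≈ 0.041667)
B = I*√17 (B = √(-17) = I*√17 ≈ 4.1231*I)
D = 10 + I*√17 (D = I*√17 + 10 = 10 + I*√17 ≈ 10.0 + 4.1231*I)
A = 5/12 (A = 10*(1/24) = 5/12 ≈ 0.41667)
39 + (A - 25)*D = 39 + (5/12 - 25)*(10 + I*√17) = 39 - 295*(10 + I*√17)/12 = 39 + (-1475/6 - 295*I*√17/12) = -1241/6 - 295*I*√17/12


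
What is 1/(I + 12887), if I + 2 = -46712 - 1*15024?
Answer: -1/48851 ≈ -2.0470e-5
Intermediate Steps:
I = -61738 (I = -2 + (-46712 - 1*15024) = -2 + (-46712 - 15024) = -2 - 61736 = -61738)
1/(I + 12887) = 1/(-61738 + 12887) = 1/(-48851) = -1/48851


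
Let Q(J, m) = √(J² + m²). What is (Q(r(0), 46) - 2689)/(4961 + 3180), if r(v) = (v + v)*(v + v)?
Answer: -2643/8141 ≈ -0.32465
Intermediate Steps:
r(v) = 4*v² (r(v) = (2*v)*(2*v) = 4*v²)
(Q(r(0), 46) - 2689)/(4961 + 3180) = (√((4*0²)² + 46²) - 2689)/(4961 + 3180) = (√((4*0)² + 2116) - 2689)/8141 = (√(0² + 2116) - 2689)*(1/8141) = (√(0 + 2116) - 2689)*(1/8141) = (√2116 - 2689)*(1/8141) = (46 - 2689)*(1/8141) = -2643*1/8141 = -2643/8141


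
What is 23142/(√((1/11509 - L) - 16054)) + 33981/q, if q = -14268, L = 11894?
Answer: -11327/4756 - 23142*I*√3701910488279/321653531 ≈ -2.3816 - 138.43*I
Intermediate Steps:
23142/(√((1/11509 - L) - 16054)) + 33981/q = 23142/(√((1/11509 - 1*11894) - 16054)) + 33981/(-14268) = 23142/(√((1/11509 - 11894) - 16054)) + 33981*(-1/14268) = 23142/(√(-136888045/11509 - 16054)) - 11327/4756 = 23142/(√(-321653531/11509)) - 11327/4756 = 23142/((I*√3701910488279/11509)) - 11327/4756 = 23142*(-I*√3701910488279/321653531) - 11327/4756 = -23142*I*√3701910488279/321653531 - 11327/4756 = -11327/4756 - 23142*I*√3701910488279/321653531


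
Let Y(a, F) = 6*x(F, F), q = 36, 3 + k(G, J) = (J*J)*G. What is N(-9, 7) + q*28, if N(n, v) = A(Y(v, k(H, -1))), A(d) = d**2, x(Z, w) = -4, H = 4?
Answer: 1584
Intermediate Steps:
k(G, J) = -3 + G*J**2 (k(G, J) = -3 + (J*J)*G = -3 + J**2*G = -3 + G*J**2)
Y(a, F) = -24 (Y(a, F) = 6*(-4) = -24)
N(n, v) = 576 (N(n, v) = (-24)**2 = 576)
N(-9, 7) + q*28 = 576 + 36*28 = 576 + 1008 = 1584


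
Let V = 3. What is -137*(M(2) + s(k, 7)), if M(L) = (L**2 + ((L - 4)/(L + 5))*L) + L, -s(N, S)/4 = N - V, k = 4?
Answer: -1370/7 ≈ -195.71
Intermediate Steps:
s(N, S) = 12 - 4*N (s(N, S) = -4*(N - 1*3) = -4*(N - 3) = -4*(-3 + N) = 12 - 4*N)
M(L) = L + L**2 + L*(-4 + L)/(5 + L) (M(L) = (L**2 + ((-4 + L)/(5 + L))*L) + L = (L**2 + L*(-4 + L)/(5 + L)) + L = L + L**2 + L*(-4 + L)/(5 + L))
-137*(M(2) + s(k, 7)) = -137*(2*(1 + 2**2 + 7*2)/(5 + 2) + (12 - 4*4)) = -137*(2*(1 + 4 + 14)/7 + (12 - 16)) = -137*(2*(1/7)*19 - 4) = -137*(38/7 - 4) = -137*10/7 = -1370/7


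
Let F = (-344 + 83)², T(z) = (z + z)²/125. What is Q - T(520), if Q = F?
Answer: 297341/5 ≈ 59468.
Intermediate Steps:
T(z) = 4*z²/125 (T(z) = (2*z)²*(1/125) = (4*z²)*(1/125) = 4*z²/125)
F = 68121 (F = (-261)² = 68121)
Q = 68121
Q - T(520) = 68121 - 4*520²/125 = 68121 - 4*270400/125 = 68121 - 1*43264/5 = 68121 - 43264/5 = 297341/5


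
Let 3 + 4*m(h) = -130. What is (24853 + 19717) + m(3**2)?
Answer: 178147/4 ≈ 44537.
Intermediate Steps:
m(h) = -133/4 (m(h) = -3/4 + (1/4)*(-130) = -3/4 - 65/2 = -133/4)
(24853 + 19717) + m(3**2) = (24853 + 19717) - 133/4 = 44570 - 133/4 = 178147/4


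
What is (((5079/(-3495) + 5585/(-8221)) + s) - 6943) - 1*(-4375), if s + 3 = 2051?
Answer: -5000706478/9577465 ≈ -522.13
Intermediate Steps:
s = 2048 (s = -3 + 2051 = 2048)
(((5079/(-3495) + 5585/(-8221)) + s) - 6943) - 1*(-4375) = (((5079/(-3495) + 5585/(-8221)) + 2048) - 6943) - 1*(-4375) = (((5079*(-1/3495) + 5585*(-1/8221)) + 2048) - 6943) + 4375 = (((-1693/1165 - 5585/8221) + 2048) - 6943) + 4375 = ((-20424678/9577465 + 2048) - 6943) + 4375 = (19594223642/9577465 - 6943) + 4375 = -46902115853/9577465 + 4375 = -5000706478/9577465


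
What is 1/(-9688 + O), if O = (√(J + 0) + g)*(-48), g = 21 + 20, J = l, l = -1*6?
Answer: I/(8*(-1457*I + 6*√6)) ≈ -8.5784e-5 + 8.6531e-7*I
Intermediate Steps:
l = -6
J = -6
g = 41
O = -1968 - 48*I*√6 (O = (√(-6 + 0) + 41)*(-48) = (√(-6) + 41)*(-48) = (I*√6 + 41)*(-48) = (41 + I*√6)*(-48) = -1968 - 48*I*√6 ≈ -1968.0 - 117.58*I)
1/(-9688 + O) = 1/(-9688 + (-1968 - 48*I*√6)) = 1/(-11656 - 48*I*√6)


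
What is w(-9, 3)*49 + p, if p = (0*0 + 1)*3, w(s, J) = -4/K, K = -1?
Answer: 199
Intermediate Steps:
w(s, J) = 4 (w(s, J) = -4/(-1) = -4*(-1) = 4)
p = 3 (p = (0 + 1)*3 = 1*3 = 3)
w(-9, 3)*49 + p = 4*49 + 3 = 196 + 3 = 199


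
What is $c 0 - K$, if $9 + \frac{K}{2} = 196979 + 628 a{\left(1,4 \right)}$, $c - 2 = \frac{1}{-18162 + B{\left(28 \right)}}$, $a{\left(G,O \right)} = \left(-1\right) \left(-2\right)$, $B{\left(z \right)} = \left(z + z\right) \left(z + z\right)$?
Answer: $-396452$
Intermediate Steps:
$B{\left(z \right)} = 4 z^{2}$ ($B{\left(z \right)} = 2 z 2 z = 4 z^{2}$)
$a{\left(G,O \right)} = 2$
$c = \frac{30051}{15026}$ ($c = 2 + \frac{1}{-18162 + 4 \cdot 28^{2}} = 2 + \frac{1}{-18162 + 4 \cdot 784} = 2 + \frac{1}{-18162 + 3136} = 2 + \frac{1}{-15026} = 2 - \frac{1}{15026} = \frac{30051}{15026} \approx 1.9999$)
$K = 396452$ ($K = -18 + 2 \left(196979 + 628 \cdot 2\right) = -18 + 2 \left(196979 + 1256\right) = -18 + 2 \cdot 198235 = -18 + 396470 = 396452$)
$c 0 - K = \frac{30051}{15026} \cdot 0 - 396452 = 0 - 396452 = -396452$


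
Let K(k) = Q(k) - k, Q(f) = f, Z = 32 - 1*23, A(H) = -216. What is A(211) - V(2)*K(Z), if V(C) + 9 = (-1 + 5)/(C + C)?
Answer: -216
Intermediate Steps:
Z = 9 (Z = 32 - 23 = 9)
V(C) = -9 + 2/C (V(C) = -9 + (-1 + 5)/(C + C) = -9 + 4/((2*C)) = -9 + 4*(1/(2*C)) = -9 + 2/C)
K(k) = 0 (K(k) = k - k = 0)
A(211) - V(2)*K(Z) = -216 - (-9 + 2/2)*0 = -216 - (-9 + 2*(½))*0 = -216 - (-9 + 1)*0 = -216 - (-8)*0 = -216 - 1*0 = -216 + 0 = -216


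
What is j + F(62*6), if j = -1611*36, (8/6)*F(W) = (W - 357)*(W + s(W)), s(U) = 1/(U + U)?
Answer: -53380497/992 ≈ -53811.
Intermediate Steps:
s(U) = 1/(2*U)
F(W) = 3*(-357 + W)*(W + 1/(2*W))/4 (F(W) = 3*((W - 357)*(W + 1/(2*W)))/4 = 3*((-357 + W)*(W + 1/(2*W)))/4 = 3*(-357 + W)*(W + 1/(2*W))/4)
j = -57996
j + F(62*6) = -57996 + 3*(-357 + (62*6)*(1 - 44268*6 + 2*(62*6)²))/(8*((62*6))) = -57996 + (3/8)*(-357 + 372*(1 - 714*372 + 2*372²))/372 = -57996 + (3/8)*(1/372)*(-357 + 372*(1 - 265608 + 2*138384)) = -57996 + (3/8)*(1/372)*(-357 + 372*(1 - 265608 + 276768)) = -57996 + (3/8)*(1/372)*(-357 + 372*11161) = -57996 + (3/8)*(1/372)*(-357 + 4151892) = -57996 + (3/8)*(1/372)*4151535 = -57996 + 4151535/992 = -53380497/992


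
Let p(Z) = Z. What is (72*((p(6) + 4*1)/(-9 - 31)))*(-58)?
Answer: 1044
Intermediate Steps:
(72*((p(6) + 4*1)/(-9 - 31)))*(-58) = (72*((6 + 4*1)/(-9 - 31)))*(-58) = (72*((6 + 4)/(-40)))*(-58) = (72*(10*(-1/40)))*(-58) = (72*(-¼))*(-58) = -18*(-58) = 1044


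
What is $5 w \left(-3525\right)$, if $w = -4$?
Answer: $70500$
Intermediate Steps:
$5 w \left(-3525\right) = 5 \left(-4\right) \left(-3525\right) = \left(-20\right) \left(-3525\right) = 70500$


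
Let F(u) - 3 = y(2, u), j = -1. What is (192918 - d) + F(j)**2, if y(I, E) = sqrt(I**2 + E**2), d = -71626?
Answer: 264558 + 6*sqrt(5) ≈ 2.6457e+5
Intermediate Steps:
y(I, E) = sqrt(E**2 + I**2)
F(u) = 3 + sqrt(4 + u**2) (F(u) = 3 + sqrt(u**2 + 2**2) = 3 + sqrt(u**2 + 4) = 3 + sqrt(4 + u**2))
(192918 - d) + F(j)**2 = (192918 - 1*(-71626)) + (3 + sqrt(4 + (-1)**2))**2 = (192918 + 71626) + (3 + sqrt(4 + 1))**2 = 264544 + (3 + sqrt(5))**2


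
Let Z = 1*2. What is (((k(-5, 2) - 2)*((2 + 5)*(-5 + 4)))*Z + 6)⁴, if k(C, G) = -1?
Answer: 5308416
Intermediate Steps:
Z = 2
(((k(-5, 2) - 2)*((2 + 5)*(-5 + 4)))*Z + 6)⁴ = (((-1 - 2)*((2 + 5)*(-5 + 4)))*2 + 6)⁴ = (-21*(-1)*2 + 6)⁴ = (-3*(-7)*2 + 6)⁴ = (21*2 + 6)⁴ = (42 + 6)⁴ = 48⁴ = 5308416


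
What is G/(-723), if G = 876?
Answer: -292/241 ≈ -1.2116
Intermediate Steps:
G/(-723) = 876/(-723) = 876*(-1/723) = -292/241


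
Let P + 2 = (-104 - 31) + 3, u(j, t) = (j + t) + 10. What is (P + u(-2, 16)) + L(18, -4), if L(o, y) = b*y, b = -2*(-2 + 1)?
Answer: -118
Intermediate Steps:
b = 2 (b = -2*(-1) = 2)
u(j, t) = 10 + j + t
L(o, y) = 2*y
P = -134 (P = -2 + ((-104 - 31) + 3) = -2 + (-135 + 3) = -2 - 132 = -134)
(P + u(-2, 16)) + L(18, -4) = (-134 + (10 - 2 + 16)) + 2*(-4) = (-134 + 24) - 8 = -110 - 8 = -118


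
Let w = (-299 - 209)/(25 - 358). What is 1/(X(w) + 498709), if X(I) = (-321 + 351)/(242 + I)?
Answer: 40547/20221158818 ≈ 2.0052e-6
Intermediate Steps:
w = 508/333 (w = -508/(-333) = -508*(-1/333) = 508/333 ≈ 1.5255)
X(I) = 30/(242 + I)
1/(X(w) + 498709) = 1/(30/(242 + 508/333) + 498709) = 1/(30/(81094/333) + 498709) = 1/(30*(333/81094) + 498709) = 1/(4995/40547 + 498709) = 1/(20221158818/40547) = 40547/20221158818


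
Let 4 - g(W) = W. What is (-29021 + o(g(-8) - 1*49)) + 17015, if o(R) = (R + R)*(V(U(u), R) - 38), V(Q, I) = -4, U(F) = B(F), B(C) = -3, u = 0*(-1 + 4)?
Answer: -8898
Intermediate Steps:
g(W) = 4 - W
u = 0 (u = 0*3 = 0)
U(F) = -3
o(R) = -84*R (o(R) = (R + R)*(-4 - 38) = (2*R)*(-42) = -84*R)
(-29021 + o(g(-8) - 1*49)) + 17015 = (-29021 - 84*((4 - 1*(-8)) - 1*49)) + 17015 = (-29021 - 84*((4 + 8) - 49)) + 17015 = (-29021 - 84*(12 - 49)) + 17015 = (-29021 - 84*(-37)) + 17015 = (-29021 + 3108) + 17015 = -25913 + 17015 = -8898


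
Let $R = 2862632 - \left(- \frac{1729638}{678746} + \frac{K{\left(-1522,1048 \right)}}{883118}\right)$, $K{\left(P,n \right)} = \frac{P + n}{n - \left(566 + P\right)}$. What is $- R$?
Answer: $- \frac{286555269718004482127}{100101939274676} \approx -2.8626 \cdot 10^{6}$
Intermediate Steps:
$K{\left(P,n \right)} = \frac{P + n}{-566 + n - P}$
$R = \frac{286555269718004482127}{100101939274676}$ ($R = 2862632 - \left(- \frac{1729638}{678746} + \frac{\frac{1}{-566 + 1048 - -1522} \left(-1522 + 1048\right)}{883118}\right) = 2862632 - \left(\left(-1729638\right) \frac{1}{678746} + \frac{1}{-566 + 1048 + 1522} \left(-474\right) \frac{1}{883118}\right) = 2862632 - \left(- \frac{864819}{339373} + \frac{1}{2004} \left(-474\right) \frac{1}{883118}\right) = 2862632 - \left(- \frac{864819}{339373} - \frac{79}{294961412}\right) = 2862632 - - \frac{255088260174895}{100101939274676} = 2862632 + \frac{255088260174895}{100101939274676} = \frac{286555269718004482127}{100101939274676} \approx 2.8626 \cdot 10^{6}$)
$- R = \left(-1\right) \frac{286555269718004482127}{100101939274676} = - \frac{286555269718004482127}{100101939274676}$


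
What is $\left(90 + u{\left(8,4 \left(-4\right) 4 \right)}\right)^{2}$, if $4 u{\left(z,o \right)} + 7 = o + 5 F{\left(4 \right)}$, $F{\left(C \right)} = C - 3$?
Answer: $\frac{21609}{4} \approx 5402.3$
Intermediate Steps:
$F{\left(C \right)} = -3 + C$
$u{\left(z,o \right)} = - \frac{1}{2} + \frac{o}{4}$ ($u{\left(z,o \right)} = - \frac{7}{4} + \frac{o + 5 \left(-3 + 4\right)}{4} = - \frac{7}{4} + \frac{o + 5 \cdot 1}{4} = - \frac{7}{4} + \frac{o + 5}{4} = - \frac{7}{4} + \frac{5 + o}{4} = - \frac{7}{4} + \left(\frac{5}{4} + \frac{o}{4}\right) = - \frac{1}{2} + \frac{o}{4}$)
$\left(90 + u{\left(8,4 \left(-4\right) 4 \right)}\right)^{2} = \left(90 + \left(- \frac{1}{2} + \frac{4 \left(-4\right) 4}{4}\right)\right)^{2} = \left(90 + \left(- \frac{1}{2} + \frac{\left(-16\right) 4}{4}\right)\right)^{2} = \left(90 + \left(- \frac{1}{2} + \frac{1}{4} \left(-64\right)\right)\right)^{2} = \left(90 - \frac{33}{2}\right)^{2} = \left(\frac{147}{2}\right)^{2} = \frac{21609}{4}$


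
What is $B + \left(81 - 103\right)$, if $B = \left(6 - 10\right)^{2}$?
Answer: $-6$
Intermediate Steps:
$B = 16$ ($B = \left(-4\right)^{2} = 16$)
$B + \left(81 - 103\right) = 16 + \left(81 - 103\right) = 16 - 22 = -6$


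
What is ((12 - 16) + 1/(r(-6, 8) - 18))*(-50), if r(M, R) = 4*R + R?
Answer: 2175/11 ≈ 197.73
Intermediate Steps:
r(M, R) = 5*R
((12 - 16) + 1/(r(-6, 8) - 18))*(-50) = ((12 - 16) + 1/(5*8 - 18))*(-50) = (-4 + 1/(40 - 18))*(-50) = (-4 + 1/22)*(-50) = -87/22*(-50) = 2175/11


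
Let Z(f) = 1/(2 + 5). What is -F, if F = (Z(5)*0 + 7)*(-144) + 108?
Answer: 900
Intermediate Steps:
Z(f) = ⅐ (Z(f) = 1/7 = ⅐)
F = -900 (F = ((⅐)*0 + 7)*(-144) + 108 = (0 + 7)*(-144) + 108 = 7*(-144) + 108 = -1008 + 108 = -900)
-F = -1*(-900) = 900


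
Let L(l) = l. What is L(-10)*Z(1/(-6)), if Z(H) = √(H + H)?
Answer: -10*I*√3/3 ≈ -5.7735*I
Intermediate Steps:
Z(H) = √2*√H (Z(H) = √(2*H) = √2*√H)
L(-10)*Z(1/(-6)) = -10*√2*√(1/(-6)) = -10*√2*√(-⅙) = -10*√2*I*√6/6 = -10*I*√3/3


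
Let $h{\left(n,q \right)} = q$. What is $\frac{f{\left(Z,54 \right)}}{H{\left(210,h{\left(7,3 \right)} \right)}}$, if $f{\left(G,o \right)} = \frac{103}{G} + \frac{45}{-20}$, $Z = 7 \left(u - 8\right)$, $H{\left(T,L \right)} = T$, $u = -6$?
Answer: $- \frac{647}{41160} \approx -0.015719$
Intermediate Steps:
$Z = -98$ ($Z = 7 \left(-6 - 8\right) = 7 \left(-14\right) = -98$)
$f{\left(G,o \right)} = - \frac{9}{4} + \frac{103}{G}$ ($f{\left(G,o \right)} = \frac{103}{G} + 45 \left(- \frac{1}{20}\right) = \frac{103}{G} - \frac{9}{4} = - \frac{9}{4} + \frac{103}{G}$)
$\frac{f{\left(Z,54 \right)}}{H{\left(210,h{\left(7,3 \right)} \right)}} = \frac{- \frac{9}{4} + \frac{103}{-98}}{210} = \left(- \frac{9}{4} + 103 \left(- \frac{1}{98}\right)\right) \frac{1}{210} = \left(- \frac{9}{4} - \frac{103}{98}\right) \frac{1}{210} = \left(- \frac{647}{196}\right) \frac{1}{210} = - \frac{647}{41160}$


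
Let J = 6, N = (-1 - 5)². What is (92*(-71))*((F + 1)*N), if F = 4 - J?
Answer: 235152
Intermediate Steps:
N = 36 (N = (-6)² = 36)
F = -2 (F = 4 - 1*6 = 4 - 6 = -2)
(92*(-71))*((F + 1)*N) = (92*(-71))*((-2 + 1)*36) = -(-6532)*36 = -6532*(-36) = 235152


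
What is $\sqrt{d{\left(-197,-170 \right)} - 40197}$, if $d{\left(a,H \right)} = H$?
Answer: $i \sqrt{40367} \approx 200.92 i$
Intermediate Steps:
$\sqrt{d{\left(-197,-170 \right)} - 40197} = \sqrt{-170 - 40197} = \sqrt{-40367} = i \sqrt{40367}$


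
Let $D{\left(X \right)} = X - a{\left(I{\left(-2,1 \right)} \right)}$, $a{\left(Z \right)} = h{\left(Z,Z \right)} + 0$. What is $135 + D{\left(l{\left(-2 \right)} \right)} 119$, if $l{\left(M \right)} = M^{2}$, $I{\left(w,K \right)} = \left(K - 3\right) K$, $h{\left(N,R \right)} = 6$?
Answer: $-103$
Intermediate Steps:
$I{\left(w,K \right)} = K \left(-3 + K\right)$ ($I{\left(w,K \right)} = \left(-3 + K\right) K = K \left(-3 + K\right)$)
$a{\left(Z \right)} = 6$ ($a{\left(Z \right)} = 6 + 0 = 6$)
$D{\left(X \right)} = -6 + X$ ($D{\left(X \right)} = X - 6 = -6 + X$)
$135 + D{\left(l{\left(-2 \right)} \right)} 119 = 135 + \left(-6 + \left(-2\right)^{2}\right) 119 = 135 + \left(-6 + 4\right) 119 = 135 - 238 = -103$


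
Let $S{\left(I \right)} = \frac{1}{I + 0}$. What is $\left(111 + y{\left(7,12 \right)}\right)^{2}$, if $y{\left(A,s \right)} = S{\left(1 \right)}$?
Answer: $12544$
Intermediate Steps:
$S{\left(I \right)} = \frac{1}{I}$
$y{\left(A,s \right)} = 1$ ($y{\left(A,s \right)} = 1^{-1} = 1$)
$\left(111 + y{\left(7,12 \right)}\right)^{2} = \left(111 + 1\right)^{2} = 112^{2} = 12544$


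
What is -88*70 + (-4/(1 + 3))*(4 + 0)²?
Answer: -6176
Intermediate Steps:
-88*70 + (-4/(1 + 3))*(4 + 0)² = -6160 + (-4/4)*4² = -6160 + ((¼)*(-4))*16 = -6160 - 1*16 = -6160 - 16 = -6176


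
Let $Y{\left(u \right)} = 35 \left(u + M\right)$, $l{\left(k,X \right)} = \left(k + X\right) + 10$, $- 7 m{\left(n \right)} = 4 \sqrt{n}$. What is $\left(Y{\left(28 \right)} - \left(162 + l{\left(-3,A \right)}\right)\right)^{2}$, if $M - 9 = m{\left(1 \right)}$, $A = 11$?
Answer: $1199025$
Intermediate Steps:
$m{\left(n \right)} = - \frac{4 \sqrt{n}}{7}$
$M = \frac{59}{7}$ ($M = 9 - \frac{4 \sqrt{1}}{7} = 9 - \frac{4}{7} = \frac{59}{7} \approx 8.4286$)
$l{\left(k,X \right)} = 10 + X + k$ ($l{\left(k,X \right)} = \left(X + k\right) + 10 = 10 + X + k$)
$Y{\left(u \right)} = 295 + 35 u$ ($Y{\left(u \right)} = 35 \left(u + \frac{59}{7}\right) = 35 \left(\frac{59}{7} + u\right) = 295 + 35 u$)
$\left(Y{\left(28 \right)} - \left(162 + l{\left(-3,A \right)}\right)\right)^{2} = \left(\left(295 + 35 \cdot 28\right) - 180\right)^{2} = \left(\left(295 + 980\right) - 180\right)^{2} = \left(1275 - 180\right)^{2} = 1095^{2} = 1199025$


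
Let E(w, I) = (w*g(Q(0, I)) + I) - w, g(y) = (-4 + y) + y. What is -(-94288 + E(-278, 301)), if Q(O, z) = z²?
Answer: 50466753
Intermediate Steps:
g(y) = -4 + 2*y
E(w, I) = I - w + w*(-4 + 2*I²) (E(w, I) = (w*(-4 + 2*I²) + I) - w = (I + w*(-4 + 2*I²)) - w = I - w + w*(-4 + 2*I²))
-(-94288 + E(-278, 301)) = -(-94288 + (301 - 1*(-278) + 2*(-278)*(-2 + 301²))) = -(-94288 + (301 + 278 + 2*(-278)*(-2 + 90601))) = -(-94288 + (301 + 278 + 2*(-278)*90599)) = -(-94288 + (301 + 278 - 50373044)) = -(-94288 - 50372465) = -1*(-50466753) = 50466753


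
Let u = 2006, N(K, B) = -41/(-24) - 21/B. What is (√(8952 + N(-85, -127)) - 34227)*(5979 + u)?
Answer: -273302595 + 7985*√20796052134/1524 ≈ -2.7255e+8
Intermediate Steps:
N(K, B) = 41/24 - 21/B (N(K, B) = -41*(-1/24) - 21/B = 41/24 - 21/B)
(√(8952 + N(-85, -127)) - 34227)*(5979 + u) = (√(8952 + (41/24 - 21/(-127))) - 34227)*(5979 + 2006) = (√(8952 + (41/24 - 21*(-1/127))) - 34227)*7985 = (√(8952 + (41/24 + 21/127)) - 34227)*7985 = (√(8952 + 5711/3048) - 34227)*7985 = (√(27291407/3048) - 34227)*7985 = (√20796052134/1524 - 34227)*7985 = (-34227 + √20796052134/1524)*7985 = -273302595 + 7985*√20796052134/1524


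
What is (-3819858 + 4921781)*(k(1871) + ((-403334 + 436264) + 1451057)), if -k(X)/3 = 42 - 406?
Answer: 1636442706917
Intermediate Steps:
k(X) = 1092 (k(X) = -3*(42 - 406) = -3*(-364) = 1092)
(-3819858 + 4921781)*(k(1871) + ((-403334 + 436264) + 1451057)) = (-3819858 + 4921781)*(1092 + ((-403334 + 436264) + 1451057)) = 1101923*(1092 + (32930 + 1451057)) = 1101923*(1092 + 1483987) = 1101923*1485079 = 1636442706917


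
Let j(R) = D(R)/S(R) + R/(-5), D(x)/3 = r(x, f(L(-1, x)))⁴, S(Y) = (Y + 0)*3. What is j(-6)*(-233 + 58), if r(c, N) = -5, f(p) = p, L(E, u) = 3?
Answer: 108115/6 ≈ 18019.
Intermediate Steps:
S(Y) = 3*Y (S(Y) = Y*3 = 3*Y)
D(x) = 1875 (D(x) = 3*(-5)⁴ = 3*625 = 1875)
j(R) = 625/R - R/5 (j(R) = 1875/((3*R)) + R/(-5) = 1875*(1/(3*R)) + R*(-⅕) = 625/R - R/5)
j(-6)*(-233 + 58) = (625/(-6) - ⅕*(-6))*(-233 + 58) = (625*(-⅙) + 6/5)*(-175) = (-625/6 + 6/5)*(-175) = -3089/30*(-175) = 108115/6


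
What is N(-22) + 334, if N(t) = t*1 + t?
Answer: 290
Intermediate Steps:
N(t) = 2*t (N(t) = t + t = 2*t)
N(-22) + 334 = 2*(-22) + 334 = -44 + 334 = 290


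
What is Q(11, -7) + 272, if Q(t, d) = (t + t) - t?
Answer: 283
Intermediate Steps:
Q(t, d) = t (Q(t, d) = 2*t - t = t)
Q(11, -7) + 272 = 11 + 272 = 283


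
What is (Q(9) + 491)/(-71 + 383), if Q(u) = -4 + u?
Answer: 62/39 ≈ 1.5897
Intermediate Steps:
(Q(9) + 491)/(-71 + 383) = ((-4 + 9) + 491)/(-71 + 383) = (5 + 491)/312 = 496*(1/312) = 62/39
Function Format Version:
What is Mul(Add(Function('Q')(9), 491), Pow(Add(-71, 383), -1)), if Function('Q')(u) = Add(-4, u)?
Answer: Rational(62, 39) ≈ 1.5897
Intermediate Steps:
Mul(Add(Function('Q')(9), 491), Pow(Add(-71, 383), -1)) = Mul(Add(Add(-4, 9), 491), Pow(Add(-71, 383), -1)) = Mul(Add(5, 491), Pow(312, -1)) = Mul(496, Rational(1, 312)) = Rational(62, 39)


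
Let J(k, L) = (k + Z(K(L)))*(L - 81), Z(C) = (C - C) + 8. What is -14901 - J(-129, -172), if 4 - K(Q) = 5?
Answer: -45514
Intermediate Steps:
K(Q) = -1 (K(Q) = 4 - 1*5 = 4 - 5 = -1)
Z(C) = 8 (Z(C) = 0 + 8 = 8)
J(k, L) = (-81 + L)*(8 + k) (J(k, L) = (k + 8)*(L - 81) = (8 + k)*(-81 + L) = (-81 + L)*(8 + k))
-14901 - J(-129, -172) = -14901 - (-648 - 81*(-129) + 8*(-172) - 172*(-129)) = -14901 - (-648 + 10449 - 1376 + 22188) = -14901 - 1*30613 = -14901 - 30613 = -45514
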